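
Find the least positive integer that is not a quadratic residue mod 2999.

(2/2999) = +1, so 2 is a residue.
(3/2999) = +1, so 3 is a residue.
(4/2999) = +1, so 4 is a residue.
(5/2999) = +1, so 5 is a residue.
(6/2999) = +1, so 6 is a residue.
(7/2999) = +1, so 7 is a residue.
(8/2999) = +1, so 8 is a residue.
(9/2999) = +1, so 9 is a residue.
(10/2999) = +1, so 10 is a residue.
(11/2999) = +1, so 11 is a residue.
(12/2999) = +1, so 12 is a residue.
(13/2999) = +1, so 13 is a residue.
(14/2999) = +1, so 14 is a residue.
(15/2999) = +1, so 15 is a residue.
(16/2999) = +1, so 16 is a residue.
(17/2999) = −1, so 17 is the smallest positive non-residue mod 2999.

17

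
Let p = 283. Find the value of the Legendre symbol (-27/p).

First reduce: -27 ≡ 256 (mod 283).
Pull out 2^8: since 283 ≡ 3 (mod 8), (2/283) = -1, so (2/283)^8 = +1.
Reached (1/283) = 1. Collecting the sign flips along the way, the symbol is +1.

1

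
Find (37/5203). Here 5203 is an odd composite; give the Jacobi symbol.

Reciprocity: 37 ≡ 1 and 5203 ≡ 3 (mod 4), so (37/5203) = +(5203/37).
Reduce top mod 37: now compute (23/37).
Reciprocity: 23 ≡ 3 and 37 ≡ 1 (mod 4), so (23/37) = +(37/23).
Reduce top mod 23: now compute (14/23).
Pull out 2: since 23 ≡ 7 (mod 8), (2/23) = +1.
Reciprocity: 7 ≡ 3 and 23 ≡ 3 (mod 4), so (7/23) = −(23/7).
Reduce top mod 7: now compute (2/7).
Pull out 2: since 7 ≡ 7 (mod 8), (2/7) = +1.
Reached (1/7) = 1. Collecting the sign flips along the way, the symbol is -1.

-1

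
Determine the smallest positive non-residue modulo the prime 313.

(2/313) = +1, so 2 is a residue.
(3/313) = +1, so 3 is a residue.
(4/313) = +1, so 4 is a residue.
(5/313) = −1, so 5 is the smallest positive non-residue mod 313.

5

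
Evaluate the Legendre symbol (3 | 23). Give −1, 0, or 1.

Euler's criterion: (3/23) ≡ 3^11 (mod 23).
3^2 ≡ 9 (mod 23)
3^4 ≡ 12 (mod 23)
3^8 ≡ 6 (mod 23)
3^11 = 3^(8+2+1) ≡ 1 (mod 23).
Result is 1, so (3/23) = 1.

1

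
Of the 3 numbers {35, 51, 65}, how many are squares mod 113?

(35/113) = -1 → non-residue.
(51/113) = +1 → QR.
(65/113) = -1 → non-residue.
Total quadratic residues among the 3: 1.

1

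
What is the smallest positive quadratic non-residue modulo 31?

3

(2/31) = +1, so 2 is a residue.
(3/31) = −1, so 3 is the smallest positive non-residue mod 31.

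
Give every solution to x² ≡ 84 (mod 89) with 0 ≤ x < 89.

89 ≡ 1 (mod 4), so we find a root by search.
Trying successive values, 23² = 529 ≡ 84 (mod 89). The other root is 89 − 23 = 66.

23, 66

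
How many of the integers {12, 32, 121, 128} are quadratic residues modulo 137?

3

(12/137) = -1 → non-residue.
(32/137) = +1 → QR.
(121/137) = +1 → QR.
(128/137) = +1 → QR.
Total quadratic residues among the 4: 3.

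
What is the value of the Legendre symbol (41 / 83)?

1

Euler's criterion: (41/83) ≡ 41^41 (mod 83).
41^2 ≡ 21 (mod 83)
41^4 ≡ 26 (mod 83)
41^8 ≡ 12 (mod 83)
41^16 ≡ 61 (mod 83)
41^32 ≡ 69 (mod 83)
41^41 = 41^(32+8+1) ≡ 1 (mod 83).
Result is 1, so (41/83) = 1.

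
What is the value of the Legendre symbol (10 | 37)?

1

Pull out 2: since 37 ≡ 5 (mod 8), (2/37) = -1.
Reciprocity: 5 ≡ 1 and 37 ≡ 1 (mod 4), so (5/37) = +(37/5).
Reduce top mod 5: now compute (2/5).
Pull out 2: since 5 ≡ 5 (mod 8), (2/5) = -1.
Reached (1/5) = 1. Collecting the sign flips along the way, the symbol is +1.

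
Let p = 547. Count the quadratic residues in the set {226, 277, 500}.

1

(226/547) = -1 → non-residue.
(277/547) = +1 → QR.
(500/547) = -1 → non-residue.
Total quadratic residues among the 3: 1.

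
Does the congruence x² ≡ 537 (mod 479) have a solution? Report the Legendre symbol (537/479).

-1

First reduce: 537 ≡ 58 (mod 479).
Pull out 2: since 479 ≡ 7 (mod 8), (2/479) = +1.
Reciprocity: 29 ≡ 1 and 479 ≡ 3 (mod 4), so (29/479) = +(479/29).
Reduce top mod 29: now compute (15/29).
Reciprocity: 15 ≡ 3 and 29 ≡ 1 (mod 4), so (15/29) = +(29/15).
Reduce top mod 15: now compute (14/15).
Pull out 2: since 15 ≡ 7 (mod 8), (2/15) = +1.
Reciprocity: 7 ≡ 3 and 15 ≡ 3 (mod 4), so (7/15) = −(15/7).
Reduce top mod 7: now compute (1/7).
Reached (1/7) = 1. Collecting the sign flips along the way, the symbol is -1.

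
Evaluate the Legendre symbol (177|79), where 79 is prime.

1

First reduce: 177 ≡ 19 (mod 79).
Reciprocity: 19 ≡ 3 and 79 ≡ 3 (mod 4), so (19/79) = −(79/19).
Reduce top mod 19: now compute (3/19).
Reciprocity: 3 ≡ 3 and 19 ≡ 3 (mod 4), so (3/19) = −(19/3).
Reduce top mod 3: now compute (1/3).
Reached (1/3) = 1. Collecting the sign flips along the way, the symbol is +1.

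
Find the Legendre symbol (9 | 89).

1

Euler's criterion: (9/89) ≡ 9^44 (mod 89).
9^2 ≡ 81 (mod 89)
9^4 ≡ 64 (mod 89)
9^8 ≡ 2 (mod 89)
9^16 ≡ 4 (mod 89)
9^32 ≡ 16 (mod 89)
9^44 = 9^(32+8+4) ≡ 1 (mod 89).
Result is 1, so (9/89) = 1.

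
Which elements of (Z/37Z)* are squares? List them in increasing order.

Square k = 1,…,18 (k and 37−k give the same square):
1²=1, 2²=4, 3²=9, 4²=16, 5²=25, 6²=36, 7²≡12, 8²≡27, 9²≡7, 10²≡26, 11²≡10, 12²≡33, 13²≡21, 14²≡11, 15²≡3, 16²≡34, 17²≡30, 18²≡28 (mod 37).
So the quadratic residues mod 37 are {1, 3, 4, 7, 9, 10, 11, 12, 16, 21, 25, 26, 27, 28, 30, 33, 34, 36}.

1 3 4 7 9 10 11 12 16 21 25 26 27 28 30 33 34 36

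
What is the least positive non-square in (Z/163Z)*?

2

(2/163) = −1, so 2 is the smallest positive non-residue mod 163.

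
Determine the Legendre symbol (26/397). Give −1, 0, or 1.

1

Pull out 2: since 397 ≡ 5 (mod 8), (2/397) = -1.
Reciprocity: 13 ≡ 1 and 397 ≡ 1 (mod 4), so (13/397) = +(397/13).
Reduce top mod 13: now compute (7/13).
Reciprocity: 7 ≡ 3 and 13 ≡ 1 (mod 4), so (7/13) = +(13/7).
Reduce top mod 7: now compute (6/7).
Pull out 2: since 7 ≡ 7 (mod 8), (2/7) = +1.
Reciprocity: 3 ≡ 3 and 7 ≡ 3 (mod 4), so (3/7) = −(7/3).
Reduce top mod 3: now compute (1/3).
Reached (1/3) = 1. Collecting the sign flips along the way, the symbol is +1.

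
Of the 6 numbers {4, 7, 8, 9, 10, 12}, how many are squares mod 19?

(4/19) = +1 → QR.
(7/19) = +1 → QR.
(8/19) = -1 → non-residue.
(9/19) = +1 → QR.
(10/19) = -1 → non-residue.
(12/19) = -1 → non-residue.
Total quadratic residues among the 6: 3.

3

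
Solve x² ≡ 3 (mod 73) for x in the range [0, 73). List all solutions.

73 ≡ 1 (mod 4), so we find a root by search.
Trying successive values, 21² = 441 ≡ 3 (mod 73). The other root is 73 − 21 = 52.

21, 52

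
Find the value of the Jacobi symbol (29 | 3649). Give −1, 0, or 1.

1

Reciprocity: 29 ≡ 1 and 3649 ≡ 1 (mod 4), so (29/3649) = +(3649/29).
Reduce top mod 29: now compute (24/29).
Pull out 2^3: since 29 ≡ 5 (mod 8), (2/29) = -1, so (2/29)^3 = -1.
Reciprocity: 3 ≡ 3 and 29 ≡ 1 (mod 4), so (3/29) = +(29/3).
Reduce top mod 3: now compute (2/3).
Pull out 2: since 3 ≡ 3 (mod 8), (2/3) = -1.
Reached (1/3) = 1. Collecting the sign flips along the way, the symbol is +1.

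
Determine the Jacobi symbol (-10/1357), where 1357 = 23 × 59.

First reduce: -10 ≡ 1347 (mod 1357).
Reciprocity: 1347 ≡ 3 and 1357 ≡ 1 (mod 4), so (1347/1357) = +(1357/1347).
Reduce top mod 1347: now compute (10/1347).
Pull out 2: since 1347 ≡ 3 (mod 8), (2/1347) = -1.
Reciprocity: 5 ≡ 1 and 1347 ≡ 3 (mod 4), so (5/1347) = +(1347/5).
Reduce top mod 5: now compute (2/5).
Pull out 2: since 5 ≡ 5 (mod 8), (2/5) = -1.
Reached (1/5) = 1. Collecting the sign flips along the way, the symbol is +1.

1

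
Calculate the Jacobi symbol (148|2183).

0

Pull out 2^2: since 2183 ≡ 7 (mod 8), (2/2183) = +1, so (2/2183)^2 = +1.
Reciprocity: 37 ≡ 1 and 2183 ≡ 3 (mod 4), so (37/2183) = +(2183/37).
Reduce top mod 37: now compute (0/37).
Top reduces to 0: gcd > 1, so the symbol is 0.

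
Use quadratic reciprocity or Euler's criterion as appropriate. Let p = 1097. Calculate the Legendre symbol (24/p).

-1

Pull out 2^3: since 1097 ≡ 1 (mod 8), (2/1097) = +1, so (2/1097)^3 = +1.
Reciprocity: 3 ≡ 3 and 1097 ≡ 1 (mod 4), so (3/1097) = +(1097/3).
Reduce top mod 3: now compute (2/3).
Pull out 2: since 3 ≡ 3 (mod 8), (2/3) = -1.
Reached (1/3) = 1. Collecting the sign flips along the way, the symbol is -1.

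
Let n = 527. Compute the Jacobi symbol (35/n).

Reciprocity: 35 ≡ 3 and 527 ≡ 3 (mod 4), so (35/527) = −(527/35).
Reduce top mod 35: now compute (2/35).
Pull out 2: since 35 ≡ 3 (mod 8), (2/35) = -1.
Reached (1/35) = 1. Collecting the sign flips along the way, the symbol is +1.

1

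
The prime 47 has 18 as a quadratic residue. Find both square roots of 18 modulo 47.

Since 47 ≡ 3 (mod 4), a square root of 18 is 18^((47+1)/4) = 18^12 mod 47.
Repeated squaring: 18^2≡42, 18^4≡25, 18^8≡14 (mod 47).
18^12 = 18^(8+4) ≡ 21 (mod 47).
Check: 21² = 441 ≡ 18 (mod 47). The two roots are 21 and 26.

21, 26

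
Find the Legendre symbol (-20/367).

1

First reduce: -20 ≡ 347 (mod 367).
Reciprocity: 347 ≡ 3 and 367 ≡ 3 (mod 4), so (347/367) = −(367/347).
Reduce top mod 347: now compute (20/347).
Pull out 2^2: since 347 ≡ 3 (mod 8), (2/347) = -1, so (2/347)^2 = +1.
Reciprocity: 5 ≡ 1 and 347 ≡ 3 (mod 4), so (5/347) = +(347/5).
Reduce top mod 5: now compute (2/5).
Pull out 2: since 5 ≡ 5 (mod 8), (2/5) = -1.
Reached (1/5) = 1. Collecting the sign flips along the way, the symbol is +1.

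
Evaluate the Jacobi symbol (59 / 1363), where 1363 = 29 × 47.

Reciprocity: 59 ≡ 3 and 1363 ≡ 3 (mod 4), so (59/1363) = −(1363/59).
Reduce top mod 59: now compute (6/59).
Pull out 2: since 59 ≡ 3 (mod 8), (2/59) = -1.
Reciprocity: 3 ≡ 3 and 59 ≡ 3 (mod 4), so (3/59) = −(59/3).
Reduce top mod 3: now compute (2/3).
Pull out 2: since 3 ≡ 3 (mod 8), (2/3) = -1.
Reached (1/3) = 1. Collecting the sign flips along the way, the symbol is +1.

1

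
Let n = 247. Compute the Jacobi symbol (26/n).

Pull out 2: since 247 ≡ 7 (mod 8), (2/247) = +1.
Reciprocity: 13 ≡ 1 and 247 ≡ 3 (mod 4), so (13/247) = +(247/13).
Reduce top mod 13: now compute (0/13).
Top reduces to 0: gcd > 1, so the symbol is 0.

0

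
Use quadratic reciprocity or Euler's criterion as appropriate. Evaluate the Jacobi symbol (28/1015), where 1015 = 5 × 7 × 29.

0

Pull out 2^2: since 1015 ≡ 7 (mod 8), (2/1015) = +1, so (2/1015)^2 = +1.
Reciprocity: 7 ≡ 3 and 1015 ≡ 3 (mod 4), so (7/1015) = −(1015/7).
Reduce top mod 7: now compute (0/7).
Top reduces to 0: gcd > 1, so the symbol is 0.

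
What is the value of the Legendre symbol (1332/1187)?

1

First reduce: 1332 ≡ 145 (mod 1187).
Reciprocity: 145 ≡ 1 and 1187 ≡ 3 (mod 4), so (145/1187) = +(1187/145).
Reduce top mod 145: now compute (27/145).
Reciprocity: 27 ≡ 3 and 145 ≡ 1 (mod 4), so (27/145) = +(145/27).
Reduce top mod 27: now compute (10/27).
Pull out 2: since 27 ≡ 3 (mod 8), (2/27) = -1.
Reciprocity: 5 ≡ 1 and 27 ≡ 3 (mod 4), so (5/27) = +(27/5).
Reduce top mod 5: now compute (2/5).
Pull out 2: since 5 ≡ 5 (mod 8), (2/5) = -1.
Reached (1/5) = 1. Collecting the sign flips along the way, the symbol is +1.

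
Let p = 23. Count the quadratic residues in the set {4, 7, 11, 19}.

(4/23) = +1 → QR.
(7/23) = -1 → non-residue.
(11/23) = -1 → non-residue.
(19/23) = -1 → non-residue.
Total quadratic residues among the 4: 1.

1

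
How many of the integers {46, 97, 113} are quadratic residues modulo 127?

(46/127) = -1 → non-residue.
(97/127) = -1 → non-residue.
(113/127) = +1 → QR.
Total quadratic residues among the 3: 1.

1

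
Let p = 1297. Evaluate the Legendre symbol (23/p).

1

Reciprocity: 23 ≡ 3 and 1297 ≡ 1 (mod 4), so (23/1297) = +(1297/23).
Reduce top mod 23: now compute (9/23).
Reciprocity: 9 ≡ 1 and 23 ≡ 3 (mod 4), so (9/23) = +(23/9).
Reduce top mod 9: now compute (5/9).
Reciprocity: 5 ≡ 1 and 9 ≡ 1 (mod 4), so (5/9) = +(9/5).
Reduce top mod 5: now compute (4/5).
Pull out 2^2: since 5 ≡ 5 (mod 8), (2/5) = -1, so (2/5)^2 = +1.
Reached (1/5) = 1. Collecting the sign flips along the way, the symbol is +1.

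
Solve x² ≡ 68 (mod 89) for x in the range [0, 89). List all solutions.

35, 54

89 ≡ 1 (mod 4), so we find a root by search.
Trying successive values, 35² = 1225 ≡ 68 (mod 89). The other root is 89 − 35 = 54.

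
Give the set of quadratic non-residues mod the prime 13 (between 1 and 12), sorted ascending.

Square k = 1,…,6 (k and 13−k give the same square):
1²=1, 2²=4, 3²=9, 4²≡3, 5²≡12, 6²≡10 (mod 13).
The residues are {1, 3, 4, 9, 10, 12}; the non-residues are the remaining 6 nonzero classes.

2, 5, 6, 7, 8, 11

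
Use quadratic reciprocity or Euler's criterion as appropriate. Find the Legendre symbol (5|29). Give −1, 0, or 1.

Euler's criterion: (5/29) ≡ 5^14 (mod 29).
5^2 ≡ 25 (mod 29)
5^4 ≡ 16 (mod 29)
5^8 ≡ 24 (mod 29)
5^14 = 5^(8+4+2) ≡ 1 (mod 29).
Result is 1, so (5/29) = 1.

1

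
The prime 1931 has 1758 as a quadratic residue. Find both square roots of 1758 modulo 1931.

Since 1931 ≡ 3 (mod 4), a square root of 1758 is 1758^((1931+1)/4) = 1758^483 mod 1931.
Repeated squaring: 1758^2≡964, 1758^4≡485, 1758^8≡1574, 1758^16≡3, 1758^32≡9, 1758^64≡81, 1758^128≡768, 1758^256≡869 (mod 1931).
1758^483 = 1758^(256+128+64+32+2+1) ≡ 1462 (mod 1931).
Check: 1462² = 2137444 ≡ 1758 (mod 1931). The two roots are 469 and 1462.

469, 1462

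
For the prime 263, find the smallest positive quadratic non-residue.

(2/263) = +1, so 2 is a residue.
(3/263) = +1, so 3 is a residue.
(4/263) = +1, so 4 is a residue.
(5/263) = −1, so 5 is the smallest positive non-residue mod 263.

5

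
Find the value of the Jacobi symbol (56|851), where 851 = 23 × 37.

1

Pull out 2^3: since 851 ≡ 3 (mod 8), (2/851) = -1, so (2/851)^3 = -1.
Reciprocity: 7 ≡ 3 and 851 ≡ 3 (mod 4), so (7/851) = −(851/7).
Reduce top mod 7: now compute (4/7).
Pull out 2^2: since 7 ≡ 7 (mod 8), (2/7) = +1, so (2/7)^2 = +1.
Reached (1/7) = 1. Collecting the sign flips along the way, the symbol is +1.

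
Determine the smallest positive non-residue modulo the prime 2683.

2

(2/2683) = −1, so 2 is the smallest positive non-residue mod 2683.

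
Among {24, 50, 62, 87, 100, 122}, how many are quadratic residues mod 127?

(24/127) = -1 → non-residue.
(50/127) = +1 → QR.
(62/127) = +1 → QR.
(87/127) = +1 → QR.
(100/127) = +1 → QR.
(122/127) = +1 → QR.
Total quadratic residues among the 6: 5.

5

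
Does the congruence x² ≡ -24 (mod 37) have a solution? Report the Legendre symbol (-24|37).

Euler's criterion: (-24/37) ≡ 13^18 (mod 37).
13^2 ≡ 21 (mod 37)
13^4 ≡ 34 (mod 37)
13^8 ≡ 9 (mod 37)
13^16 ≡ 7 (mod 37)
13^18 = 13^(16+2) ≡ 36 (mod 37).
Result is 36 ≡ −1, so (-24/37) = −1.

-1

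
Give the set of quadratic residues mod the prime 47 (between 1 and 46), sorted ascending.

1,2,3,4,6,7,8,9,12,14,16,17,18,21,24,25,27,28,32,34,36,37,42

Square k = 1,…,23 (k and 47−k give the same square):
1²=1, 2²=4, 3²=9, 4²=16, 5²=25, 6²=36, 7²≡2, 8²≡17, 9²≡34, 10²≡6, 11²≡27, 12²≡3, 13²≡28, 14²≡8, 15²≡37, 16²≡21, 17²≡7, 18²≡42, 19²≡32, 20²≡24, 21²≡18, 22²≡14, 23²≡12 (mod 47).
So the quadratic residues mod 47 are {1, 2, 3, 4, 6, 7, 8, 9, 12, 14, 16, 17, 18, 21, 24, 25, 27, 28, 32, 34, 36, 37, 42}.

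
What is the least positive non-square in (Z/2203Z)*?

(2/2203) = −1, so 2 is the smallest positive non-residue mod 2203.

2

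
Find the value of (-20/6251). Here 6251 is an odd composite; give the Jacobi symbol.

First reduce: -20 ≡ 6231 (mod 6251).
Reciprocity: 6231 ≡ 3 and 6251 ≡ 3 (mod 4), so (6231/6251) = −(6251/6231).
Reduce top mod 6231: now compute (20/6231).
Pull out 2^2: since 6231 ≡ 7 (mod 8), (2/6231) = +1, so (2/6231)^2 = +1.
Reciprocity: 5 ≡ 1 and 6231 ≡ 3 (mod 4), so (5/6231) = +(6231/5).
Reduce top mod 5: now compute (1/5).
Reached (1/5) = 1. Collecting the sign flips along the way, the symbol is -1.

-1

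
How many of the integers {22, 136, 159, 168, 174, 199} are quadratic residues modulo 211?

2

(22/211) = -1 → non-residue.
(136/211) = +1 → QR.
(159/211) = -1 → non-residue.
(168/211) = -1 → non-residue.
(174/211) = -1 → non-residue.
(199/211) = +1 → QR.
Total quadratic residues among the 6: 2.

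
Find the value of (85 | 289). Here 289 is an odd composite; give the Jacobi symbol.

Reciprocity: 85 ≡ 1 and 289 ≡ 1 (mod 4), so (85/289) = +(289/85).
Reduce top mod 85: now compute (34/85).
Pull out 2: since 85 ≡ 5 (mod 8), (2/85) = -1.
Reciprocity: 17 ≡ 1 and 85 ≡ 1 (mod 4), so (17/85) = +(85/17).
Reduce top mod 17: now compute (0/17).
Top reduces to 0: gcd > 1, so the symbol is 0.

0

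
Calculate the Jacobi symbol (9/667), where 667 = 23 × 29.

1

Reciprocity: 9 ≡ 1 and 667 ≡ 3 (mod 4), so (9/667) = +(667/9).
Reduce top mod 9: now compute (1/9).
Reached (1/9) = 1. Collecting the sign flips along the way, the symbol is +1.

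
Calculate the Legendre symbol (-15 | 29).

-1

First reduce: -15 ≡ 14 (mod 29).
Pull out 2: since 29 ≡ 5 (mod 8), (2/29) = -1.
Reciprocity: 7 ≡ 3 and 29 ≡ 1 (mod 4), so (7/29) = +(29/7).
Reduce top mod 7: now compute (1/7).
Reached (1/7) = 1. Collecting the sign flips along the way, the symbol is -1.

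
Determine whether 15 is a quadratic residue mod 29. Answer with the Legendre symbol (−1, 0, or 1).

Euler's criterion: (15/29) ≡ 15^14 (mod 29).
15^2 ≡ 22 (mod 29)
15^4 ≡ 20 (mod 29)
15^8 ≡ 23 (mod 29)
15^14 = 15^(8+4+2) ≡ 28 (mod 29).
Result is 28 ≡ −1, so (15/29) = −1.

-1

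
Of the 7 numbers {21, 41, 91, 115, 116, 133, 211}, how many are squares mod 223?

5

(21/223) = -1 → non-residue.
(41/223) = +1 → QR.
(91/223) = -1 → non-residue.
(115/223) = +1 → QR.
(116/223) = +1 → QR.
(133/223) = +1 → QR.
(211/223) = +1 → QR.
Total quadratic residues among the 7: 5.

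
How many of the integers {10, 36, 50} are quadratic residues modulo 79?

3

(10/79) = +1 → QR.
(36/79) = +1 → QR.
(50/79) = +1 → QR.
Total quadratic residues among the 3: 3.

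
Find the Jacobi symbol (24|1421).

Pull out 2^3: since 1421 ≡ 5 (mod 8), (2/1421) = -1, so (2/1421)^3 = -1.
Reciprocity: 3 ≡ 3 and 1421 ≡ 1 (mod 4), so (3/1421) = +(1421/3).
Reduce top mod 3: now compute (2/3).
Pull out 2: since 3 ≡ 3 (mod 8), (2/3) = -1.
Reached (1/3) = 1. Collecting the sign flips along the way, the symbol is +1.

1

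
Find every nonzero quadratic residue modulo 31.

Square k = 1,…,15 (k and 31−k give the same square):
1²=1, 2²=4, 3²=9, 4²=16, 5²=25, 6²≡5, 7²≡18, 8²≡2, 9²≡19, 10²≡7, 11²≡28, 12²≡20, 13²≡14, 14²≡10, 15²≡8 (mod 31).
So the quadratic residues mod 31 are {1, 2, 4, 5, 7, 8, 9, 10, 14, 16, 18, 19, 20, 25, 28}.

1, 2, 4, 5, 7, 8, 9, 10, 14, 16, 18, 19, 20, 25, 28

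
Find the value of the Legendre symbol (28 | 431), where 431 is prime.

-1

Euler's criterion: (28/431) ≡ 28^215 (mod 431).
28^2 ≡ 353 (mod 431)
28^4 ≡ 50 (mod 431)
28^8 ≡ 345 (mod 431)
28^16 ≡ 69 (mod 431)
28^32 ≡ 20 (mod 431)
28^64 ≡ 400 (mod 431)
28^128 ≡ 99 (mod 431)
28^215 = 28^(128+64+16+4+2+1) ≡ 430 (mod 431).
Result is 430 ≡ −1, so (28/431) = −1.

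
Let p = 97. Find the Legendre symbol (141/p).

1

First reduce: 141 ≡ 44 (mod 97).
Pull out 2^2: since 97 ≡ 1 (mod 8), (2/97) = +1, so (2/97)^2 = +1.
Reciprocity: 11 ≡ 3 and 97 ≡ 1 (mod 4), so (11/97) = +(97/11).
Reduce top mod 11: now compute (9/11).
Reciprocity: 9 ≡ 1 and 11 ≡ 3 (mod 4), so (9/11) = +(11/9).
Reduce top mod 9: now compute (2/9).
Pull out 2: since 9 ≡ 1 (mod 8), (2/9) = +1.
Reached (1/9) = 1. Collecting the sign flips along the way, the symbol is +1.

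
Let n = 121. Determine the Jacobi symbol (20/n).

Pull out 2^2: since 121 ≡ 1 (mod 8), (2/121) = +1, so (2/121)^2 = +1.
Reciprocity: 5 ≡ 1 and 121 ≡ 1 (mod 4), so (5/121) = +(121/5).
Reduce top mod 5: now compute (1/5).
Reached (1/5) = 1. Collecting the sign flips along the way, the symbol is +1.

1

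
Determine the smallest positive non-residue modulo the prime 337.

(2/337) = +1, so 2 is a residue.
(3/337) = +1, so 3 is a residue.
(4/337) = +1, so 4 is a residue.
(5/337) = −1, so 5 is the smallest positive non-residue mod 337.

5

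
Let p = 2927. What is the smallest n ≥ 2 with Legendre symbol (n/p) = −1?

5

(2/2927) = +1, so 2 is a residue.
(3/2927) = +1, so 3 is a residue.
(4/2927) = +1, so 4 is a residue.
(5/2927) = −1, so 5 is the smallest positive non-residue mod 2927.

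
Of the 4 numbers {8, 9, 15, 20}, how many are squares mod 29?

(8/29) = -1 → non-residue.
(9/29) = +1 → QR.
(15/29) = -1 → non-residue.
(20/29) = +1 → QR.
Total quadratic residues among the 4: 2.

2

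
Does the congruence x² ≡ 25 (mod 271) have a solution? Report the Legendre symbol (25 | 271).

1

Reciprocity: 25 ≡ 1 and 271 ≡ 3 (mod 4), so (25/271) = +(271/25).
Reduce top mod 25: now compute (21/25).
Reciprocity: 21 ≡ 1 and 25 ≡ 1 (mod 4), so (21/25) = +(25/21).
Reduce top mod 21: now compute (4/21).
Pull out 2^2: since 21 ≡ 5 (mod 8), (2/21) = -1, so (2/21)^2 = +1.
Reached (1/21) = 1. Collecting the sign flips along the way, the symbol is +1.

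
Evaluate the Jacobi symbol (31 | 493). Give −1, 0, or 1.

1

Reciprocity: 31 ≡ 3 and 493 ≡ 1 (mod 4), so (31/493) = +(493/31).
Reduce top mod 31: now compute (28/31).
Pull out 2^2: since 31 ≡ 7 (mod 8), (2/31) = +1, so (2/31)^2 = +1.
Reciprocity: 7 ≡ 3 and 31 ≡ 3 (mod 4), so (7/31) = −(31/7).
Reduce top mod 7: now compute (3/7).
Reciprocity: 3 ≡ 3 and 7 ≡ 3 (mod 4), so (3/7) = −(7/3).
Reduce top mod 3: now compute (1/3).
Reached (1/3) = 1. Collecting the sign flips along the way, the symbol is +1.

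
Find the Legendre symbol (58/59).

Pull out 2: since 59 ≡ 3 (mod 8), (2/59) = -1.
Reciprocity: 29 ≡ 1 and 59 ≡ 3 (mod 4), so (29/59) = +(59/29).
Reduce top mod 29: now compute (1/29).
Reached (1/29) = 1. Collecting the sign flips along the way, the symbol is -1.

-1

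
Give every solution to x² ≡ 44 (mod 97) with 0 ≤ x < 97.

23, 74

97 ≡ 1 (mod 4), so we find a root by search.
Trying successive values, 23² = 529 ≡ 44 (mod 97). The other root is 97 − 23 = 74.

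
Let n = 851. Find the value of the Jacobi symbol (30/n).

-1

Pull out 2: since 851 ≡ 3 (mod 8), (2/851) = -1.
Reciprocity: 15 ≡ 3 and 851 ≡ 3 (mod 4), so (15/851) = −(851/15).
Reduce top mod 15: now compute (11/15).
Reciprocity: 11 ≡ 3 and 15 ≡ 3 (mod 4), so (11/15) = −(15/11).
Reduce top mod 11: now compute (4/11).
Pull out 2^2: since 11 ≡ 3 (mod 8), (2/11) = -1, so (2/11)^2 = +1.
Reached (1/11) = 1. Collecting the sign flips along the way, the symbol is -1.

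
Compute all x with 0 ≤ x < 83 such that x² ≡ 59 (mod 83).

Since 83 ≡ 3 (mod 4), a square root of 59 is 59^((83+1)/4) = 59^21 mod 83.
Repeated squaring: 59^2≡78, 59^4≡25, 59^8≡44, 59^16≡27 (mod 83).
59^21 = 59^(16+4+1) ≡ 68 (mod 83).
Check: 68² = 4624 ≡ 59 (mod 83). The two roots are 15 and 68.

15, 68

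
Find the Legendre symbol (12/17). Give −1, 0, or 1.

-1

Euler's criterion: (12/17) ≡ 12^8 (mod 17).
12^2 ≡ 8 (mod 17)
12^4 ≡ 13 (mod 17)
12^8 ≡ 16 (mod 17)
12^8 = 12^(8) ≡ 16 (mod 17).
Result is 16 ≡ −1, so (12/17) = −1.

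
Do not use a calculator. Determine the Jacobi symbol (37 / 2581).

Reciprocity: 37 ≡ 1 and 2581 ≡ 1 (mod 4), so (37/2581) = +(2581/37).
Reduce top mod 37: now compute (28/37).
Pull out 2^2: since 37 ≡ 5 (mod 8), (2/37) = -1, so (2/37)^2 = +1.
Reciprocity: 7 ≡ 3 and 37 ≡ 1 (mod 4), so (7/37) = +(37/7).
Reduce top mod 7: now compute (2/7).
Pull out 2: since 7 ≡ 7 (mod 8), (2/7) = +1.
Reached (1/7) = 1. Collecting the sign flips along the way, the symbol is +1.

1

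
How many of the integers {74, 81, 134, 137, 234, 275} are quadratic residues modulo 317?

(74/317) = -1 → non-residue.
(81/317) = +1 → QR.
(134/317) = -1 → non-residue.
(137/317) = -1 → non-residue.
(234/317) = +1 → QR.
(275/317) = +1 → QR.
Total quadratic residues among the 6: 3.

3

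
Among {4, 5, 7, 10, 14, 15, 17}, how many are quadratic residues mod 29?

(4/29) = +1 → QR.
(5/29) = +1 → QR.
(7/29) = +1 → QR.
(10/29) = -1 → non-residue.
(14/29) = -1 → non-residue.
(15/29) = -1 → non-residue.
(17/29) = -1 → non-residue.
Total quadratic residues among the 7: 3.

3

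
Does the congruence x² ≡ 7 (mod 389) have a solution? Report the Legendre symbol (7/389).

1

Euler's criterion: (7/389) ≡ 7^194 (mod 389).
7^2 ≡ 49 (mod 389)
7^4 ≡ 67 (mod 389)
7^8 ≡ 210 (mod 389)
7^16 ≡ 143 (mod 389)
7^32 ≡ 221 (mod 389)
7^64 ≡ 216 (mod 389)
7^128 ≡ 365 (mod 389)
7^194 = 7^(128+64+2) ≡ 1 (mod 389).
Result is 1, so (7/389) = 1.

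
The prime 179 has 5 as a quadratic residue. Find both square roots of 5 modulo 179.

30, 149

Since 179 ≡ 3 (mod 4), a square root of 5 is 5^((179+1)/4) = 5^45 mod 179.
Repeated squaring: 5^2≡25, 5^4≡88, 5^8≡47, 5^16≡61, 5^32≡141 (mod 179).
5^45 = 5^(32+8+4+1) ≡ 149 (mod 179).
Check: 149² = 22201 ≡ 5 (mod 179). The two roots are 30 and 149.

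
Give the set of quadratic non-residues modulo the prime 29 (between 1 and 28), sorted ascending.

2, 3, 8, 10, 11, 12, 14, 15, 17, 18, 19, 21, 26, 27

Square k = 1,…,14 (k and 29−k give the same square):
1²=1, 2²=4, 3²=9, 4²=16, 5²=25, 6²≡7, 7²≡20, 8²≡6, 9²≡23, 10²≡13, 11²≡5, 12²≡28, 13²≡24, 14²≡22 (mod 29).
The residues are {1, 4, 5, 6, 7, 9, 13, 16, 20, 22, 23, 24, 25, 28}; the non-residues are the remaining 14 nonzero classes.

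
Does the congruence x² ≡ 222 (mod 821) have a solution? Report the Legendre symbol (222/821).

Euler's criterion: (222/821) ≡ 222^410 (mod 821).
222^2 ≡ 24 (mod 821)
222^4 ≡ 576 (mod 821)
222^8 ≡ 92 (mod 821)
222^16 ≡ 254 (mod 821)
222^32 ≡ 478 (mod 821)
222^64 ≡ 246 (mod 821)
222^128 ≡ 583 (mod 821)
222^256 ≡ 816 (mod 821)
222^410 = 222^(256+128+16+8+2) ≡ 1 (mod 821).
Result is 1, so (222/821) = 1.

1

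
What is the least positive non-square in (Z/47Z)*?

(2/47) = +1, so 2 is a residue.
(3/47) = +1, so 3 is a residue.
(4/47) = +1, so 4 is a residue.
(5/47) = −1, so 5 is the smallest positive non-residue mod 47.

5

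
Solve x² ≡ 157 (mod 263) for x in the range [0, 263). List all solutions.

Since 263 ≡ 3 (mod 4), a square root of 157 is 157^((263+1)/4) = 157^66 mod 263.
Repeated squaring: 157^2≡190, 157^4≡69, 157^8≡27, 157^16≡203, 157^32≡181, 157^64≡149 (mod 263).
157^66 = 157^(64+2) ≡ 169 (mod 263).
Check: 169² = 28561 ≡ 157 (mod 263). The two roots are 94 and 169.

94, 169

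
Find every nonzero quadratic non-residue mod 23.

5 7 10 11 14 15 17 19 20 21 22

Square k = 1,…,11 (k and 23−k give the same square):
1²=1, 2²=4, 3²=9, 4²=16, 5²≡2, 6²≡13, 7²≡3, 8²≡18, 9²≡12, 10²≡8, 11²≡6 (mod 23).
The residues are {1, 2, 3, 4, 6, 8, 9, 12, 13, 16, 18}; the non-residues are the remaining 11 nonzero classes.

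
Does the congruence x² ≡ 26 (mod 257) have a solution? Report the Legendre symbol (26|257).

1

Pull out 2: since 257 ≡ 1 (mod 8), (2/257) = +1.
Reciprocity: 13 ≡ 1 and 257 ≡ 1 (mod 4), so (13/257) = +(257/13).
Reduce top mod 13: now compute (10/13).
Pull out 2: since 13 ≡ 5 (mod 8), (2/13) = -1.
Reciprocity: 5 ≡ 1 and 13 ≡ 1 (mod 4), so (5/13) = +(13/5).
Reduce top mod 5: now compute (3/5).
Reciprocity: 3 ≡ 3 and 5 ≡ 1 (mod 4), so (3/5) = +(5/3).
Reduce top mod 3: now compute (2/3).
Pull out 2: since 3 ≡ 3 (mod 8), (2/3) = -1.
Reached (1/3) = 1. Collecting the sign flips along the way, the symbol is +1.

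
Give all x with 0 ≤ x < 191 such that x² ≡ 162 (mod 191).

60, 131

Since 191 ≡ 3 (mod 4), a square root of 162 is 162^((191+1)/4) = 162^48 mod 191.
Repeated squaring: 162^2≡77, 162^4≡8, 162^8≡64, 162^16≡85, 162^32≡158 (mod 191).
162^48 = 162^(32+16) ≡ 60 (mod 191).
Check: 60² = 3600 ≡ 162 (mod 191). The two roots are 60 and 131.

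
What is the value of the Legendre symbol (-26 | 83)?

-1

First reduce: -26 ≡ 57 (mod 83).
Reciprocity: 57 ≡ 1 and 83 ≡ 3 (mod 4), so (57/83) = +(83/57).
Reduce top mod 57: now compute (26/57).
Pull out 2: since 57 ≡ 1 (mod 8), (2/57) = +1.
Reciprocity: 13 ≡ 1 and 57 ≡ 1 (mod 4), so (13/57) = +(57/13).
Reduce top mod 13: now compute (5/13).
Reciprocity: 5 ≡ 1 and 13 ≡ 1 (mod 4), so (5/13) = +(13/5).
Reduce top mod 5: now compute (3/5).
Reciprocity: 3 ≡ 3 and 5 ≡ 1 (mod 4), so (3/5) = +(5/3).
Reduce top mod 3: now compute (2/3).
Pull out 2: since 3 ≡ 3 (mod 8), (2/3) = -1.
Reached (1/3) = 1. Collecting the sign flips along the way, the symbol is -1.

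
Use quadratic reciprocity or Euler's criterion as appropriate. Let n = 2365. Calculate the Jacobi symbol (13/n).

1

Reciprocity: 13 ≡ 1 and 2365 ≡ 1 (mod 4), so (13/2365) = +(2365/13).
Reduce top mod 13: now compute (12/13).
Pull out 2^2: since 13 ≡ 5 (mod 8), (2/13) = -1, so (2/13)^2 = +1.
Reciprocity: 3 ≡ 3 and 13 ≡ 1 (mod 4), so (3/13) = +(13/3).
Reduce top mod 3: now compute (1/3).
Reached (1/3) = 1. Collecting the sign flips along the way, the symbol is +1.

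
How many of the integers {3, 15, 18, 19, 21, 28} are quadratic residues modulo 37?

(3/37) = +1 → QR.
(15/37) = -1 → non-residue.
(18/37) = -1 → non-residue.
(19/37) = -1 → non-residue.
(21/37) = +1 → QR.
(28/37) = +1 → QR.
Total quadratic residues among the 6: 3.

3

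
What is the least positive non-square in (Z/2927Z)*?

(2/2927) = +1, so 2 is a residue.
(3/2927) = +1, so 3 is a residue.
(4/2927) = +1, so 4 is a residue.
(5/2927) = −1, so 5 is the smallest positive non-residue mod 2927.

5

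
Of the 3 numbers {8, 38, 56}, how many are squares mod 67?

1

(8/67) = -1 → non-residue.
(38/67) = -1 → non-residue.
(56/67) = +1 → QR.
Total quadratic residues among the 3: 1.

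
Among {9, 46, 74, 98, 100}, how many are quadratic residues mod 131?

(9/131) = +1 → QR.
(46/131) = +1 → QR.
(74/131) = +1 → QR.
(98/131) = -1 → non-residue.
(100/131) = +1 → QR.
Total quadratic residues among the 5: 4.

4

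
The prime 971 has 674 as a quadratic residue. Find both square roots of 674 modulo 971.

Since 971 ≡ 3 (mod 4), a square root of 674 is 674^((971+1)/4) = 674^243 mod 971.
Repeated squaring: 674^2≡819, 674^4≡771, 674^8≡189, 674^16≡765, 674^32≡683, 674^64≡409, 674^128≡269 (mod 971).
674^243 = 674^(128+64+32+16+2+1) ≡ 709 (mod 971).
Check: 709² = 502681 ≡ 674 (mod 971). The two roots are 262 and 709.

262, 709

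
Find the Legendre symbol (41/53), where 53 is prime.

-1

Euler's criterion: (41/53) ≡ 41^26 (mod 53).
41^2 ≡ 38 (mod 53)
41^4 ≡ 13 (mod 53)
41^8 ≡ 10 (mod 53)
41^16 ≡ 47 (mod 53)
41^26 = 41^(16+8+2) ≡ 52 (mod 53).
Result is 52 ≡ −1, so (41/53) = −1.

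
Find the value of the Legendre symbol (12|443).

Euler's criterion: (12/443) ≡ 12^221 (mod 443).
12^2 ≡ 144 (mod 443)
12^4 ≡ 358 (mod 443)
12^8 ≡ 137 (mod 443)
12^16 ≡ 163 (mod 443)
12^32 ≡ 432 (mod 443)
12^64 ≡ 121 (mod 443)
12^128 ≡ 22 (mod 443)
12^221 = 12^(128+64+16+8+4+1) ≡ 1 (mod 443).
Result is 1, so (12/443) = 1.

1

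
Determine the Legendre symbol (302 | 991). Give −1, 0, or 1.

Pull out 2: since 991 ≡ 7 (mod 8), (2/991) = +1.
Reciprocity: 151 ≡ 3 and 991 ≡ 3 (mod 4), so (151/991) = −(991/151).
Reduce top mod 151: now compute (85/151).
Reciprocity: 85 ≡ 1 and 151 ≡ 3 (mod 4), so (85/151) = +(151/85).
Reduce top mod 85: now compute (66/85).
Pull out 2: since 85 ≡ 5 (mod 8), (2/85) = -1.
Reciprocity: 33 ≡ 1 and 85 ≡ 1 (mod 4), so (33/85) = +(85/33).
Reduce top mod 33: now compute (19/33).
Reciprocity: 19 ≡ 3 and 33 ≡ 1 (mod 4), so (19/33) = +(33/19).
Reduce top mod 19: now compute (14/19).
Pull out 2: since 19 ≡ 3 (mod 8), (2/19) = -1.
Reciprocity: 7 ≡ 3 and 19 ≡ 3 (mod 4), so (7/19) = −(19/7).
Reduce top mod 7: now compute (5/7).
Reciprocity: 5 ≡ 1 and 7 ≡ 3 (mod 4), so (5/7) = +(7/5).
Reduce top mod 5: now compute (2/5).
Pull out 2: since 5 ≡ 5 (mod 8), (2/5) = -1.
Reached (1/5) = 1. Collecting the sign flips along the way, the symbol is -1.

-1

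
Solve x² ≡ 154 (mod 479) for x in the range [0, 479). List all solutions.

Since 479 ≡ 3 (mod 4), a square root of 154 is 154^((479+1)/4) = 154^120 mod 479.
Repeated squaring: 154^2≡245, 154^4≡150, 154^8≡466, 154^16≡169, 154^32≡300, 154^64≡427 (mod 479).
154^120 = 154^(64+32+16+8) ≡ 271 (mod 479).
Check: 271² = 73441 ≡ 154 (mod 479). The two roots are 208 and 271.

208, 271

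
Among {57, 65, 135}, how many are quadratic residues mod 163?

3

(57/163) = +1 → QR.
(65/163) = +1 → QR.
(135/163) = +1 → QR.
Total quadratic residues among the 3: 3.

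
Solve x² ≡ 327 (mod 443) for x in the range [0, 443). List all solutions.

Since 443 ≡ 3 (mod 4), a square root of 327 is 327^((443+1)/4) = 327^111 mod 443.
Repeated squaring: 327^2≡166, 327^4≡90, 327^8≡126, 327^16≡371, 327^32≡311, 327^64≡147 (mod 443).
327^111 = 327^(64+32+8+4+2+1) ≡ 131 (mod 443).
Check: 131² = 17161 ≡ 327 (mod 443). The two roots are 131 and 312.

131, 312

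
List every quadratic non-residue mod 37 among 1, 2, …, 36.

2,5,6,8,13,14,15,17,18,19,20,22,23,24,29,31,32,35

Square k = 1,…,18 (k and 37−k give the same square):
1²=1, 2²=4, 3²=9, 4²=16, 5²=25, 6²=36, 7²≡12, 8²≡27, 9²≡7, 10²≡26, 11²≡10, 12²≡33, 13²≡21, 14²≡11, 15²≡3, 16²≡34, 17²≡30, 18²≡28 (mod 37).
The residues are {1, 3, 4, 7, 9, 10, 11, 12, 16, 21, 25, 26, 27, 28, 30, 33, 34, 36}; the non-residues are the remaining 18 nonzero classes.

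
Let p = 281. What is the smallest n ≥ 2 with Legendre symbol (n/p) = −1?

3

(2/281) = +1, so 2 is a residue.
(3/281) = −1, so 3 is the smallest positive non-residue mod 281.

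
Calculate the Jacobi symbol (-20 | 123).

First reduce: -20 ≡ 103 (mod 123).
Reciprocity: 103 ≡ 3 and 123 ≡ 3 (mod 4), so (103/123) = −(123/103).
Reduce top mod 103: now compute (20/103).
Pull out 2^2: since 103 ≡ 7 (mod 8), (2/103) = +1, so (2/103)^2 = +1.
Reciprocity: 5 ≡ 1 and 103 ≡ 3 (mod 4), so (5/103) = +(103/5).
Reduce top mod 5: now compute (3/5).
Reciprocity: 3 ≡ 3 and 5 ≡ 1 (mod 4), so (3/5) = +(5/3).
Reduce top mod 3: now compute (2/3).
Pull out 2: since 3 ≡ 3 (mod 8), (2/3) = -1.
Reached (1/3) = 1. Collecting the sign flips along the way, the symbol is +1.

1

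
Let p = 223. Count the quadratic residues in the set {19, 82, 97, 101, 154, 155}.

(19/223) = +1 → QR.
(82/223) = +1 → QR.
(97/223) = -1 → non-residue.
(101/223) = +1 → QR.
(154/223) = -1 → non-residue.
(155/223) = -1 → non-residue.
Total quadratic residues among the 6: 3.

3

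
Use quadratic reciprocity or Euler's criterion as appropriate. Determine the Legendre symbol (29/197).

Euler's criterion: (29/197) ≡ 29^98 (mod 197).
29^2 ≡ 53 (mod 197)
29^4 ≡ 51 (mod 197)
29^8 ≡ 40 (mod 197)
29^16 ≡ 24 (mod 197)
29^32 ≡ 182 (mod 197)
29^64 ≡ 28 (mod 197)
29^98 = 29^(64+32+2) ≡ 1 (mod 197).
Result is 1, so (29/197) = 1.

1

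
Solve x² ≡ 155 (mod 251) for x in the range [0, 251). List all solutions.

Since 251 ≡ 3 (mod 4), a square root of 155 is 155^((251+1)/4) = 155^63 mod 251.
Repeated squaring: 155^2≡180, 155^4≡21, 155^8≡190, 155^16≡207, 155^32≡179 (mod 251).
155^63 = 155^(32+16+8+4+2+1) ≡ 197 (mod 251).
Check: 197² = 38809 ≡ 155 (mod 251). The two roots are 54 and 197.

54, 197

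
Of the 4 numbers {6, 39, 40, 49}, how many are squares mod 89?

(6/89) = -1 → non-residue.
(39/89) = +1 → QR.
(40/89) = +1 → QR.
(49/89) = +1 → QR.
Total quadratic residues among the 4: 3.

3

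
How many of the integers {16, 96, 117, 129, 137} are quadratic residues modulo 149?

3

(16/149) = +1 → QR.
(96/149) = +1 → QR.
(117/149) = -1 → non-residue.
(129/149) = +1 → QR.
(137/149) = -1 → non-residue.
Total quadratic residues among the 5: 3.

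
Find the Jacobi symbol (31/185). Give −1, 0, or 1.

-1

Reciprocity: 31 ≡ 3 and 185 ≡ 1 (mod 4), so (31/185) = +(185/31).
Reduce top mod 31: now compute (30/31).
Pull out 2: since 31 ≡ 7 (mod 8), (2/31) = +1.
Reciprocity: 15 ≡ 3 and 31 ≡ 3 (mod 4), so (15/31) = −(31/15).
Reduce top mod 15: now compute (1/15).
Reached (1/15) = 1. Collecting the sign flips along the way, the symbol is -1.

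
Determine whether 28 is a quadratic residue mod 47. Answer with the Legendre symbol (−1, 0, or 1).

1

Pull out 2^2: since 47 ≡ 7 (mod 8), (2/47) = +1, so (2/47)^2 = +1.
Reciprocity: 7 ≡ 3 and 47 ≡ 3 (mod 4), so (7/47) = −(47/7).
Reduce top mod 7: now compute (5/7).
Reciprocity: 5 ≡ 1 and 7 ≡ 3 (mod 4), so (5/7) = +(7/5).
Reduce top mod 5: now compute (2/5).
Pull out 2: since 5 ≡ 5 (mod 8), (2/5) = -1.
Reached (1/5) = 1. Collecting the sign flips along the way, the symbol is +1.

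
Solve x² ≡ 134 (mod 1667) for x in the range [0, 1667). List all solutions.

666, 1001

Since 1667 ≡ 3 (mod 4), a square root of 134 is 134^((1667+1)/4) = 134^417 mod 1667.
Repeated squaring: 134^2≡1286, 134^4≡132, 134^8≡754, 134^16≡69, 134^32≡1427, 134^64≡922, 134^128≡1581, 134^256≡728 (mod 1667).
134^417 = 134^(256+128+32+1) ≡ 666 (mod 1667).
Check: 666² = 443556 ≡ 134 (mod 1667). The two roots are 666 and 1001.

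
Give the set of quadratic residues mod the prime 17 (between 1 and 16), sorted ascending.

Square k = 1,…,8 (k and 17−k give the same square):
1²=1, 2²=4, 3²=9, 4²=16, 5²≡8, 6²≡2, 7²≡15, 8²≡13 (mod 17).
So the quadratic residues mod 17 are {1, 2, 4, 8, 9, 13, 15, 16}.

1, 2, 4, 8, 9, 13, 15, 16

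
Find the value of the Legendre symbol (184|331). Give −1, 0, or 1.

1

Pull out 2^3: since 331 ≡ 3 (mod 8), (2/331) = -1, so (2/331)^3 = -1.
Reciprocity: 23 ≡ 3 and 331 ≡ 3 (mod 4), so (23/331) = −(331/23).
Reduce top mod 23: now compute (9/23).
Reciprocity: 9 ≡ 1 and 23 ≡ 3 (mod 4), so (9/23) = +(23/9).
Reduce top mod 9: now compute (5/9).
Reciprocity: 5 ≡ 1 and 9 ≡ 1 (mod 4), so (5/9) = +(9/5).
Reduce top mod 5: now compute (4/5).
Pull out 2^2: since 5 ≡ 5 (mod 8), (2/5) = -1, so (2/5)^2 = +1.
Reached (1/5) = 1. Collecting the sign flips along the way, the symbol is +1.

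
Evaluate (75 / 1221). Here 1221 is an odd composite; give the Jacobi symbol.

Reciprocity: 75 ≡ 3 and 1221 ≡ 1 (mod 4), so (75/1221) = +(1221/75).
Reduce top mod 75: now compute (21/75).
Reciprocity: 21 ≡ 1 and 75 ≡ 3 (mod 4), so (21/75) = +(75/21).
Reduce top mod 21: now compute (12/21).
Pull out 2^2: since 21 ≡ 5 (mod 8), (2/21) = -1, so (2/21)^2 = +1.
Reciprocity: 3 ≡ 3 and 21 ≡ 1 (mod 4), so (3/21) = +(21/3).
Reduce top mod 3: now compute (0/3).
Top reduces to 0: gcd > 1, so the symbol is 0.

0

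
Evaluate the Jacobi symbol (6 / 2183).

Pull out 2: since 2183 ≡ 7 (mod 8), (2/2183) = +1.
Reciprocity: 3 ≡ 3 and 2183 ≡ 3 (mod 4), so (3/2183) = −(2183/3).
Reduce top mod 3: now compute (2/3).
Pull out 2: since 3 ≡ 3 (mod 8), (2/3) = -1.
Reached (1/3) = 1. Collecting the sign flips along the way, the symbol is +1.

1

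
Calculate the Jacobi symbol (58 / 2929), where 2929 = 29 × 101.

0

Pull out 2: since 2929 ≡ 1 (mod 8), (2/2929) = +1.
Reciprocity: 29 ≡ 1 and 2929 ≡ 1 (mod 4), so (29/2929) = +(2929/29).
Reduce top mod 29: now compute (0/29).
Top reduces to 0: gcd > 1, so the symbol is 0.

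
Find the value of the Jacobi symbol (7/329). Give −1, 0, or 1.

Reciprocity: 7 ≡ 3 and 329 ≡ 1 (mod 4), so (7/329) = +(329/7).
Reduce top mod 7: now compute (0/7).
Top reduces to 0: gcd > 1, so the symbol is 0.

0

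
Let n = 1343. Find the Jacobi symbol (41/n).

1

Reciprocity: 41 ≡ 1 and 1343 ≡ 3 (mod 4), so (41/1343) = +(1343/41).
Reduce top mod 41: now compute (31/41).
Reciprocity: 31 ≡ 3 and 41 ≡ 1 (mod 4), so (31/41) = +(41/31).
Reduce top mod 31: now compute (10/31).
Pull out 2: since 31 ≡ 7 (mod 8), (2/31) = +1.
Reciprocity: 5 ≡ 1 and 31 ≡ 3 (mod 4), so (5/31) = +(31/5).
Reduce top mod 5: now compute (1/5).
Reached (1/5) = 1. Collecting the sign flips along the way, the symbol is +1.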